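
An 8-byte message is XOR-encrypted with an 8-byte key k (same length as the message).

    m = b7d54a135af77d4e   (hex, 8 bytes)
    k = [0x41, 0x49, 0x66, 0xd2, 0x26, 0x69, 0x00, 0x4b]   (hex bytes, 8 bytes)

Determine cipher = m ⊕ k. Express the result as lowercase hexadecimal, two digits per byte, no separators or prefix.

byte 0: b7 ^ 41 = f6
byte 1: d5 ^ 49 = 9c
byte 2: 4a ^ 66 = 2c
byte 3: 13 ^ d2 = c1
byte 4: 5a ^ 26 = 7c
byte 5: f7 ^ 69 = 9e
byte 6: 7d ^ 00 = 7d
byte 7: 4e ^ 4b = 05

f69c2cc17c9e7d05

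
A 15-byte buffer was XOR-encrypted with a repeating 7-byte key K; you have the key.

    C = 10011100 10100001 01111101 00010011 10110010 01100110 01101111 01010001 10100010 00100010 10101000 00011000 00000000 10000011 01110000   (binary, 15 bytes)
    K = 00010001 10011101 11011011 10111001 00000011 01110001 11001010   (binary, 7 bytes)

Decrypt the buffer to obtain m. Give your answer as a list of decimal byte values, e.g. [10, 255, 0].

[141, 60, 166, 170, 177, 23, 165, 64, 63, 249, 17, 27, 113, 73, 97]

The 7-byte key repeats, so the effective keystream is 11 9d db b9 03 71 ca 11 9d db b9 03 71 ca 11.
byte 0: 9c ^ 11 = 8d
byte 1: a1 ^ 9d = 3c
byte 2: 7d ^ db = a6
byte 3: 13 ^ b9 = aa
byte 4: b2 ^ 03 = b1
byte 5: 66 ^ 71 = 17
byte 6: 6f ^ ca = a5
byte 7: 51 ^ 11 = 40
byte 8: a2 ^ 9d = 3f
byte 9: 22 ^ db = f9
byte 10: a8 ^ b9 = 11
byte 11: 18 ^ 03 = 1b
byte 12: 00 ^ 71 = 71
byte 13: 83 ^ ca = 49
byte 14: 70 ^ 11 = 61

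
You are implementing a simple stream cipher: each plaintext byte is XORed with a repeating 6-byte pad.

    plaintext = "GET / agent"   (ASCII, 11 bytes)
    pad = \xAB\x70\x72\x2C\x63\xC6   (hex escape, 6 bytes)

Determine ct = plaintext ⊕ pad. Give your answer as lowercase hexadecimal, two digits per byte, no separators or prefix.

ec35260c4ce6ca17174217

The 6-byte key repeats, so the effective keystream is ab 70 72 2c 63 c6 ab 70 72 2c 63.
byte 0: 47 xor ab = ec
byte 1: 45 xor 70 = 35
byte 2: 54 xor 72 = 26
byte 3: 20 xor 2c = 0c
byte 4: 2f xor 63 = 4c
byte 5: 20 xor c6 = e6
byte 6: 61 xor ab = ca
byte 7: 67 xor 70 = 17
byte 8: 65 xor 72 = 17
byte 9: 6e xor 2c = 42
byte 10: 74 xor 63 = 17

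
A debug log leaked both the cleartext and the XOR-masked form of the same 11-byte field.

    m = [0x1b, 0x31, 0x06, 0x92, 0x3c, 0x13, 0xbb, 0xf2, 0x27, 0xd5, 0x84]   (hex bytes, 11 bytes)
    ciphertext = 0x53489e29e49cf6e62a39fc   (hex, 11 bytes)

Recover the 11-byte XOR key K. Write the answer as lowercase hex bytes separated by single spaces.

48 79 98 bb d8 8f 4d 14 0d ec 78

Since ciphertext = m ⊕ K, XORing both sides with m gives K = m ⊕ ciphertext.
byte 0: 1b ^ 53 = 48
byte 1: 31 ^ 48 = 79
byte 2: 06 ^ 9e = 98
byte 3: 92 ^ 29 = bb
byte 4: 3c ^ e4 = d8
byte 5: 13 ^ 9c = 8f
byte 6: bb ^ f6 = 4d
byte 7: f2 ^ e6 = 14
byte 8: 27 ^ 2a = 0d
byte 9: d5 ^ 39 = ec
byte 10: 84 ^ fc = 78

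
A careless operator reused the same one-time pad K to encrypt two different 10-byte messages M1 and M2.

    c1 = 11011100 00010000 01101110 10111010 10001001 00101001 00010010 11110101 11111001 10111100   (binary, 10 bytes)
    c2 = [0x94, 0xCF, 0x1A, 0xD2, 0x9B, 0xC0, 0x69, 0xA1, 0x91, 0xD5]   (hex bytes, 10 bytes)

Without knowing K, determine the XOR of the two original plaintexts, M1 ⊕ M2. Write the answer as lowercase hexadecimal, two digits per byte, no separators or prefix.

48df746812e97b546869

c1 ⊕ c2 = (M1 ⊕ K) ⊕ (M2 ⊕ K) = M1 ⊕ M2 — the shared key cancels under XOR.
byte 0: dc XOR 94 = 48
byte 1: 10 XOR cf = df
byte 2: 6e XOR 1a = 74
byte 3: ba XOR d2 = 68
byte 4: 89 XOR 9b = 12
byte 5: 29 XOR c0 = e9
byte 6: 12 XOR 69 = 7b
byte 7: f5 XOR a1 = 54
byte 8: f9 XOR 91 = 68
byte 9: bc XOR d5 = 69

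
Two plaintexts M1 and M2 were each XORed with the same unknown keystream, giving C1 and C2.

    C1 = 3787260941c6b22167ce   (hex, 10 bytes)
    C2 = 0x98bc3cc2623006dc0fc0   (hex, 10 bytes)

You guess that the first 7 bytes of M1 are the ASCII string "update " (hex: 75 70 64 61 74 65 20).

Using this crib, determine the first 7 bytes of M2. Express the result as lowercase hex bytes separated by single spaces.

First, C1 ⊕ C2 = (M1 ⊕ K) ⊕ (M2 ⊕ K) = M1 ⊕ M2, so the key drops out. Then M2 = (M1 ⊕ M2) ⊕ M1 over the first 7 bytes.
byte 0: (37 XOR 98) XOR 75 = af XOR 75 = da
byte 1: (87 XOR bc) XOR 70 = 3b XOR 70 = 4b
byte 2: (26 XOR 3c) XOR 64 = 1a XOR 64 = 7e
byte 3: (09 XOR c2) XOR 61 = cb XOR 61 = aa
byte 4: (41 XOR 62) XOR 74 = 23 XOR 74 = 57
byte 5: (c6 XOR 30) XOR 65 = f6 XOR 65 = 93
byte 6: (b2 XOR 06) XOR 20 = b4 XOR 20 = 94

da 4b 7e aa 57 93 94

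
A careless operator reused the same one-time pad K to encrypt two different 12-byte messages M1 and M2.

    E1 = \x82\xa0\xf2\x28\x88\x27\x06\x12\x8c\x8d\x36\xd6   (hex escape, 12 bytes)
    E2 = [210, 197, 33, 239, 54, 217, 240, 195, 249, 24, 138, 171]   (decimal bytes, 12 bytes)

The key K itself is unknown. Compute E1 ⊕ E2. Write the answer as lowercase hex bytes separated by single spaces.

50 65 d3 c7 be fe f6 d1 75 95 bc 7d

E1 ⊕ E2 = (M1 ⊕ K) ⊕ (M2 ⊕ K) = M1 ⊕ M2 — the shared key cancels under XOR.
82 XOR d2 = 50
a0 XOR c5 = 65
f2 XOR 21 = d3
28 XOR ef = c7
88 XOR 36 = be
27 XOR d9 = fe
06 XOR f0 = f6
12 XOR c3 = d1
8c XOR f9 = 75
8d XOR 18 = 95
36 XOR 8a = bc
d6 XOR ab = 7d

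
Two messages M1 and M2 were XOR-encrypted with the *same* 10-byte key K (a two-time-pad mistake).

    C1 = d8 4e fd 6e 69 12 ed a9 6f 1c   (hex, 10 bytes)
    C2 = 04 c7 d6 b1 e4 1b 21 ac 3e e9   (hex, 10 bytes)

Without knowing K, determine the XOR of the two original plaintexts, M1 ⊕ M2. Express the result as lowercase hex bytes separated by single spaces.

C1 ⊕ C2 = (M1 ⊕ K) ⊕ (M2 ⊕ K) = M1 ⊕ M2 — the shared key cancels under XOR.
d8 xor 04 = dc
4e xor c7 = 89
fd xor d6 = 2b
6e xor b1 = df
69 xor e4 = 8d
12 xor 1b = 09
ed xor 21 = cc
a9 xor ac = 05
6f xor 3e = 51
1c xor e9 = f5

dc 89 2b df 8d 09 cc 05 51 f5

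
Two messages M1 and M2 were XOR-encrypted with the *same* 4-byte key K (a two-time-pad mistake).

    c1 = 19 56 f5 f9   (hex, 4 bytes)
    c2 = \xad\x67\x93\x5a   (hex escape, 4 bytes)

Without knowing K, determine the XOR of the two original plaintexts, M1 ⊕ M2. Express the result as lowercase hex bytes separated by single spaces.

c1 ⊕ c2 = (M1 ⊕ K) ⊕ (M2 ⊕ K) = M1 ⊕ M2 — the shared key cancels under XOR.
19 ⊕ ad = b4
56 ⊕ 67 = 31
f5 ⊕ 93 = 66
f9 ⊕ 5a = a3

b4 31 66 a3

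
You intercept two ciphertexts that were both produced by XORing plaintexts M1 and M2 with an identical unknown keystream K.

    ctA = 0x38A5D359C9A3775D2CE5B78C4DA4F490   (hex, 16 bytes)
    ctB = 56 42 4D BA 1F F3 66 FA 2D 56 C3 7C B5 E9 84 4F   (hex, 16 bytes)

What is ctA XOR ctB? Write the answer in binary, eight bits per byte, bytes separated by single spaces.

01101110 11100111 10011110 11100011 11010110 01010000 00010001 10100111 00000001 10110011 01110100 11110000 11111000 01001101 01110000 11011111

ctA ⊕ ctB = (M1 ⊕ K) ⊕ (M2 ⊕ K) = M1 ⊕ M2 — the shared key cancels under XOR.
byte 0: 38 XOR 56 = 6e
byte 1: a5 XOR 42 = e7
byte 2: d3 XOR 4d = 9e
byte 3: 59 XOR ba = e3
byte 4: c9 XOR 1f = d6
byte 5: a3 XOR f3 = 50
byte 6: 77 XOR 66 = 11
byte 7: 5d XOR fa = a7
byte 8: 2c XOR 2d = 01
byte 9: e5 XOR 56 = b3
byte 10: b7 XOR c3 = 74
byte 11: 8c XOR 7c = f0
byte 12: 4d XOR b5 = f8
byte 13: a4 XOR e9 = 4d
byte 14: f4 XOR 84 = 70
byte 15: 90 XOR 4f = df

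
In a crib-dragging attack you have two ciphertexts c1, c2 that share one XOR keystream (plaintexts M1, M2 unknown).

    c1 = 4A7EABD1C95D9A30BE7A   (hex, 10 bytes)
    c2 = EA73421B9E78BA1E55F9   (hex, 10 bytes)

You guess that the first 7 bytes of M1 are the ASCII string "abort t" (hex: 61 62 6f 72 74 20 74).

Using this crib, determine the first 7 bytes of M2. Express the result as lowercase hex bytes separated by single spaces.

c1 6f 86 b8 23 05 54

First, c1 ⊕ c2 = (M1 ⊕ K) ⊕ (M2 ⊕ K) = M1 ⊕ M2, so the key drops out. Then M2 = (M1 ⊕ M2) ⊕ M1 over the first 7 bytes.
byte 0: (4a ⊕ ea) ⊕ 61 = a0 ⊕ 61 = c1
byte 1: (7e ⊕ 73) ⊕ 62 = 0d ⊕ 62 = 6f
byte 2: (ab ⊕ 42) ⊕ 6f = e9 ⊕ 6f = 86
byte 3: (d1 ⊕ 1b) ⊕ 72 = ca ⊕ 72 = b8
byte 4: (c9 ⊕ 9e) ⊕ 74 = 57 ⊕ 74 = 23
byte 5: (5d ⊕ 78) ⊕ 20 = 25 ⊕ 20 = 05
byte 6: (9a ⊕ ba) ⊕ 74 = 20 ⊕ 74 = 54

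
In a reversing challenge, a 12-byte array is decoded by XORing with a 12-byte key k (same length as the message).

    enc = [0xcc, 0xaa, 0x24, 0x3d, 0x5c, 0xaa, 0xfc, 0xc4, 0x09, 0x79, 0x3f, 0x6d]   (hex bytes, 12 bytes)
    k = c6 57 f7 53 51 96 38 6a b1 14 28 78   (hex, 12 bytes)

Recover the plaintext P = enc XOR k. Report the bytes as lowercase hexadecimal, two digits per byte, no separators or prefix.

XOR is its own inverse, so applying the key byte-wise gives the result directly.
byte 0: cc ^ c6 = 0a
byte 1: aa ^ 57 = fd
byte 2: 24 ^ f7 = d3
byte 3: 3d ^ 53 = 6e
byte 4: 5c ^ 51 = 0d
byte 5: aa ^ 96 = 3c
byte 6: fc ^ 38 = c4
byte 7: c4 ^ 6a = ae
byte 8: 09 ^ b1 = b8
byte 9: 79 ^ 14 = 6d
byte 10: 3f ^ 28 = 17
byte 11: 6d ^ 78 = 15

0afdd36e0d3cc4aeb86d1715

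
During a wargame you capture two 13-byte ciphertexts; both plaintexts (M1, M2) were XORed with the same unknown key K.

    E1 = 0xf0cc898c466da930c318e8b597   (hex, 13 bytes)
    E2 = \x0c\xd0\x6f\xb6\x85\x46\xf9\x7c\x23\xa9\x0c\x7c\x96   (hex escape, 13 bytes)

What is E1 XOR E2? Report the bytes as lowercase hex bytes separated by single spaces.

E1 ⊕ E2 = (M1 ⊕ K) ⊕ (M2 ⊕ K) = M1 ⊕ M2 — the shared key cancels under XOR.
11110000 XOR 00001100 = 11111100
11001100 XOR 11010000 = 00011100
10001001 XOR 01101111 = 11100110
10001100 XOR 10110110 = 00111010
01000110 XOR 10000101 = 11000011
01101101 XOR 01000110 = 00101011
10101001 XOR 11111001 = 01010000
00110000 XOR 01111100 = 01001100
11000011 XOR 00100011 = 11100000
00011000 XOR 10101001 = 10110001
11101000 XOR 00001100 = 11100100
10110101 XOR 01111100 = 11001001
10010111 XOR 10010110 = 00000001

fc 1c e6 3a c3 2b 50 4c e0 b1 e4 c9 01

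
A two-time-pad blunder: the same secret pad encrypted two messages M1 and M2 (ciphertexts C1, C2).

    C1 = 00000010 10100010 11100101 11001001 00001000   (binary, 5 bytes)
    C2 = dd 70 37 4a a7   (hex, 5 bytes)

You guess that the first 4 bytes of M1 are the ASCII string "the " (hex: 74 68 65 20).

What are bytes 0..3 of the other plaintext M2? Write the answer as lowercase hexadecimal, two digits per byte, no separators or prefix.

First, C1 ⊕ C2 = (M1 ⊕ K) ⊕ (M2 ⊕ K) = M1 ⊕ M2, so the key drops out. Then M2 = (M1 ⊕ M2) ⊕ M1 over the first 4 bytes.
byte 0: (02 ^ dd) ^ 74 = df ^ 74 = ab
byte 1: (a2 ^ 70) ^ 68 = d2 ^ 68 = ba
byte 2: (e5 ^ 37) ^ 65 = d2 ^ 65 = b7
byte 3: (c9 ^ 4a) ^ 20 = 83 ^ 20 = a3

abbab7a3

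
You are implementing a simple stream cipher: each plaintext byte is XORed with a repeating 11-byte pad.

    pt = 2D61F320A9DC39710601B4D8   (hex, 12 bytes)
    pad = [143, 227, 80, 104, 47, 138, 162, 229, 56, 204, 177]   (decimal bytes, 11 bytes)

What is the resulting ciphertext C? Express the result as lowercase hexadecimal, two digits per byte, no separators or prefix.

a282a34886569b943ecd0557

The 11-byte key repeats, so the effective keystream is 8f e3 50 68 2f 8a a2 e5 38 cc b1 8f.
byte 0: 2d ⊕ 8f = a2
byte 1: 61 ⊕ e3 = 82
byte 2: f3 ⊕ 50 = a3
byte 3: 20 ⊕ 68 = 48
byte 4: a9 ⊕ 2f = 86
byte 5: dc ⊕ 8a = 56
byte 6: 39 ⊕ a2 = 9b
byte 7: 71 ⊕ e5 = 94
byte 8: 06 ⊕ 38 = 3e
byte 9: 01 ⊕ cc = cd
byte 10: b4 ⊕ b1 = 05
byte 11: d8 ⊕ 8f = 57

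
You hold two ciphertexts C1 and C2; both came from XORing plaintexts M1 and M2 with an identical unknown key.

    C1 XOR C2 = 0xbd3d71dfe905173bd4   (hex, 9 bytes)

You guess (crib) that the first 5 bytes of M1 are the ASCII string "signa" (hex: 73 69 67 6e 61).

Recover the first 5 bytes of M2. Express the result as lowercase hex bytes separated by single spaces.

Since C1 ⊕ C2 = M1 ⊕ M2, XORing with the guessed M1 bytes yields the corresponding M2 bytes: M2 = (C1 ⊕ C2) ⊕ M1.
10111101 ^ 01110011 = 11001110
00111101 ^ 01101001 = 01010100
01110001 ^ 01100111 = 00010110
11011111 ^ 01101110 = 10110001
11101001 ^ 01100001 = 10001000

ce 54 16 b1 88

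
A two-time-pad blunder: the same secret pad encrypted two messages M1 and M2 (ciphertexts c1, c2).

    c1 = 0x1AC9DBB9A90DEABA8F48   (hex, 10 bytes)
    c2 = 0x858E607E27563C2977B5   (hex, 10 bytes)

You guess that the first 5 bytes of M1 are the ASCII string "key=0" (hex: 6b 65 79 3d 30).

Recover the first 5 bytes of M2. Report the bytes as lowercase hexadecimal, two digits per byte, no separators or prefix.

First, c1 ⊕ c2 = (M1 ⊕ K) ⊕ (M2 ⊕ K) = M1 ⊕ M2, so the key drops out. Then M2 = (M1 ⊕ M2) ⊕ M1 over the first 5 bytes.
byte 0: (1a ⊕ 85) ⊕ 6b = 9f ⊕ 6b = f4
byte 1: (c9 ⊕ 8e) ⊕ 65 = 47 ⊕ 65 = 22
byte 2: (db ⊕ 60) ⊕ 79 = bb ⊕ 79 = c2
byte 3: (b9 ⊕ 7e) ⊕ 3d = c7 ⊕ 3d = fa
byte 4: (a9 ⊕ 27) ⊕ 30 = 8e ⊕ 30 = be

f422c2fabe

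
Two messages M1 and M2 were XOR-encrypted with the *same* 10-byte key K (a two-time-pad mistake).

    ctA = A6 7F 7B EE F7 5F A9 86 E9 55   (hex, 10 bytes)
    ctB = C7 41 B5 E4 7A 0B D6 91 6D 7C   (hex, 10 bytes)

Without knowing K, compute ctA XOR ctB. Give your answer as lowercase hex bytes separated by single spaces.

61 3e ce 0a 8d 54 7f 17 84 29

ctA ⊕ ctB = (M1 ⊕ K) ⊕ (M2 ⊕ K) = M1 ⊕ M2 — the shared key cancels under XOR.
a6 xor c7 = 61
7f xor 41 = 3e
7b xor b5 = ce
ee xor e4 = 0a
f7 xor 7a = 8d
5f xor 0b = 54
a9 xor d6 = 7f
86 xor 91 = 17
e9 xor 6d = 84
55 xor 7c = 29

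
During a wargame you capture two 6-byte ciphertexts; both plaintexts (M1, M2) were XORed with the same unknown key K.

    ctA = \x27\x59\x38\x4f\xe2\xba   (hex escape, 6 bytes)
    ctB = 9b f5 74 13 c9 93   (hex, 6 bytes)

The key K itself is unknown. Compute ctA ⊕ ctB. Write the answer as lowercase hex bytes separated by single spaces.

ctA ⊕ ctB = (M1 ⊕ K) ⊕ (M2 ⊕ K) = M1 ⊕ M2 — the shared key cancels under XOR.
00100111 xor 10011011 = 10111100
01011001 xor 11110101 = 10101100
00111000 xor 01110100 = 01001100
01001111 xor 00010011 = 01011100
11100010 xor 11001001 = 00101011
10111010 xor 10010011 = 00101001

bc ac 4c 5c 2b 29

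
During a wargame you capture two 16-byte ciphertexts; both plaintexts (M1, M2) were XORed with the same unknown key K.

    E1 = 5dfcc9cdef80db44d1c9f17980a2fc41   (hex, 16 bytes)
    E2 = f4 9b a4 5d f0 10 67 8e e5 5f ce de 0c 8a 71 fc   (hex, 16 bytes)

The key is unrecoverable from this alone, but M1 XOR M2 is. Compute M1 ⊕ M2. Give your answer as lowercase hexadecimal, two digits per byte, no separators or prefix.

a9676d901f90bcca34963fa78c288dbd

E1 ⊕ E2 = (M1 ⊕ K) ⊕ (M2 ⊕ K) = M1 ⊕ M2 — the shared key cancels under XOR.
byte 0: 5d ⊕ f4 = a9
byte 1: fc ⊕ 9b = 67
byte 2: c9 ⊕ a4 = 6d
byte 3: cd ⊕ 5d = 90
byte 4: ef ⊕ f0 = 1f
byte 5: 80 ⊕ 10 = 90
byte 6: db ⊕ 67 = bc
byte 7: 44 ⊕ 8e = ca
byte 8: d1 ⊕ e5 = 34
byte 9: c9 ⊕ 5f = 96
byte 10: f1 ⊕ ce = 3f
byte 11: 79 ⊕ de = a7
byte 12: 80 ⊕ 0c = 8c
byte 13: a2 ⊕ 8a = 28
byte 14: fc ⊕ 71 = 8d
byte 15: 41 ⊕ fc = bd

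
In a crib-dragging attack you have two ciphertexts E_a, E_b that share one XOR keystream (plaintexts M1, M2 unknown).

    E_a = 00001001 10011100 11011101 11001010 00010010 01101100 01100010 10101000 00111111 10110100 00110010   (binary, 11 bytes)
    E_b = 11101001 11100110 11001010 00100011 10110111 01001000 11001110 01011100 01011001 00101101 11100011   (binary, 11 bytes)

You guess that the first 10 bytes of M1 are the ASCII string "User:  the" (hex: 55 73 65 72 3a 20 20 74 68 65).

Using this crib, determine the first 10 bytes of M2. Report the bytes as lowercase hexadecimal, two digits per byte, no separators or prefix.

b509729b9f048c800efc

First, E_a ⊕ E_b = (M1 ⊕ K) ⊕ (M2 ⊕ K) = M1 ⊕ M2, so the key drops out. Then M2 = (M1 ⊕ M2) ⊕ M1 over the first 10 bytes.
byte 0: (09 xor e9) xor 55 = e0 xor 55 = b5
byte 1: (9c xor e6) xor 73 = 7a xor 73 = 09
byte 2: (dd xor ca) xor 65 = 17 xor 65 = 72
byte 3: (ca xor 23) xor 72 = e9 xor 72 = 9b
byte 4: (12 xor b7) xor 3a = a5 xor 3a = 9f
byte 5: (6c xor 48) xor 20 = 24 xor 20 = 04
byte 6: (62 xor ce) xor 20 = ac xor 20 = 8c
byte 7: (a8 xor 5c) xor 74 = f4 xor 74 = 80
byte 8: (3f xor 59) xor 68 = 66 xor 68 = 0e
byte 9: (b4 xor 2d) xor 65 = 99 xor 65 = fc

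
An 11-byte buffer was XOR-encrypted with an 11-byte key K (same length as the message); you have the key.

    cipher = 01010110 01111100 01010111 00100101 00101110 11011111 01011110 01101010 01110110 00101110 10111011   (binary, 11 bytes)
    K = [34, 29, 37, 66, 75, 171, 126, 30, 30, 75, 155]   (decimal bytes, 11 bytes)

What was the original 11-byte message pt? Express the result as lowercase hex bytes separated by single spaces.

74 61 72 67 65 74 20 74 68 65 20

byte 0: 56 ⊕ 22 = 74
byte 1: 7c ⊕ 1d = 61
byte 2: 57 ⊕ 25 = 72
byte 3: 25 ⊕ 42 = 67
byte 4: 2e ⊕ 4b = 65
byte 5: df ⊕ ab = 74
byte 6: 5e ⊕ 7e = 20
byte 7: 6a ⊕ 1e = 74
byte 8: 76 ⊕ 1e = 68
byte 9: 2e ⊕ 4b = 65
byte 10: bb ⊕ 9b = 20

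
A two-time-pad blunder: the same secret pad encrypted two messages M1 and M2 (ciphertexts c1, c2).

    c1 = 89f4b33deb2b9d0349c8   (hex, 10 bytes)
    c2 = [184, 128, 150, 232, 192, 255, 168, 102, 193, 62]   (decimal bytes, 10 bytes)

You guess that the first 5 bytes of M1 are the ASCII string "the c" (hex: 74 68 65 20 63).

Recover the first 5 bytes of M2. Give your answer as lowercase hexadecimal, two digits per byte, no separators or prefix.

First, c1 ⊕ c2 = (M1 ⊕ K) ⊕ (M2 ⊕ K) = M1 ⊕ M2, so the key drops out. Then M2 = (M1 ⊕ M2) ⊕ M1 over the first 5 bytes.
byte 0: (89 ⊕ b8) ⊕ 74 = 31 ⊕ 74 = 45
byte 1: (f4 ⊕ 80) ⊕ 68 = 74 ⊕ 68 = 1c
byte 2: (b3 ⊕ 96) ⊕ 65 = 25 ⊕ 65 = 40
byte 3: (3d ⊕ e8) ⊕ 20 = d5 ⊕ 20 = f5
byte 4: (eb ⊕ c0) ⊕ 63 = 2b ⊕ 63 = 48

451c40f548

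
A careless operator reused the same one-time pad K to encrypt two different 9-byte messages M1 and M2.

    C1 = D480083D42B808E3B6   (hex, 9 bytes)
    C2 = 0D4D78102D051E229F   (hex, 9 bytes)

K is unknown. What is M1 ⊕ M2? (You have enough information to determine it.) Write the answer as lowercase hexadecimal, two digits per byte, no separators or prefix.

d9cd702d6fbd16c129

C1 ⊕ C2 = (M1 ⊕ K) ⊕ (M2 ⊕ K) = M1 ⊕ M2 — the shared key cancels under XOR.
byte 0: 11010100 ⊕ 00001101 = 11011001
byte 1: 10000000 ⊕ 01001101 = 11001101
byte 2: 00001000 ⊕ 01111000 = 01110000
byte 3: 00111101 ⊕ 00010000 = 00101101
byte 4: 01000010 ⊕ 00101101 = 01101111
byte 5: 10111000 ⊕ 00000101 = 10111101
byte 6: 00001000 ⊕ 00011110 = 00010110
byte 7: 11100011 ⊕ 00100010 = 11000001
byte 8: 10110110 ⊕ 10011111 = 00101001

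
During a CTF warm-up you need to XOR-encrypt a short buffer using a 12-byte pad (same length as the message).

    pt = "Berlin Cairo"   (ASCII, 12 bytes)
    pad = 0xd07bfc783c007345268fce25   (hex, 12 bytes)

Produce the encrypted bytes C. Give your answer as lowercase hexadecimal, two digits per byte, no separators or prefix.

42 xor d0 = 92
65 xor 7b = 1e
72 xor fc = 8e
6c xor 78 = 14
69 xor 3c = 55
6e xor 00 = 6e
20 xor 73 = 53
43 xor 45 = 06
61 xor 26 = 47
69 xor 8f = e6
72 xor ce = bc
6f xor 25 = 4a

921e8e14556e530647e6bc4a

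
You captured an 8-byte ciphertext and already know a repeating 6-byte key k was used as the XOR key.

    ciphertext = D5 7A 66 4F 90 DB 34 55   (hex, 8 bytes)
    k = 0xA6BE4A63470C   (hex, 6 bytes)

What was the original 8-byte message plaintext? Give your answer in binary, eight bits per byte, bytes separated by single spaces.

The 6-byte key repeats, so the effective keystream is a6 be 4a 63 47 0c a6 be.
byte 0: 213 XOR 166 = 115
byte 1: 122 XOR 190 = 196
byte 2: 102 XOR  74 =  44
byte 3:  79 XOR  99 =  44
byte 4: 144 XOR  71 = 215
byte 5: 219 XOR  12 = 215
byte 6:  52 XOR 166 = 146
byte 7:  85 XOR 190 = 235

01110011 11000100 00101100 00101100 11010111 11010111 10010010 11101011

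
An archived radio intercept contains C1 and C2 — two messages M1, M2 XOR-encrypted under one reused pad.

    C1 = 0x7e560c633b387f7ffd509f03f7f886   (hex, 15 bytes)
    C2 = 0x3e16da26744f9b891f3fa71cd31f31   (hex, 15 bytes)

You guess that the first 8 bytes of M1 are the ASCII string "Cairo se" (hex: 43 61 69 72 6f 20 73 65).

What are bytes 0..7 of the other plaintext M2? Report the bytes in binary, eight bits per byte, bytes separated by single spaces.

00000011 00100001 10111111 00110111 00100000 01010111 10010111 10010011

First, C1 ⊕ C2 = (M1 ⊕ K) ⊕ (M2 ⊕ K) = M1 ⊕ M2, so the key drops out. Then M2 = (M1 ⊕ M2) ⊕ M1 over the first 8 bytes.
byte 0: (7e xor 3e) xor 43 = 40 xor 43 = 03
byte 1: (56 xor 16) xor 61 = 40 xor 61 = 21
byte 2: (0c xor da) xor 69 = d6 xor 69 = bf
byte 3: (63 xor 26) xor 72 = 45 xor 72 = 37
byte 4: (3b xor 74) xor 6f = 4f xor 6f = 20
byte 5: (38 xor 4f) xor 20 = 77 xor 20 = 57
byte 6: (7f xor 9b) xor 73 = e4 xor 73 = 97
byte 7: (7f xor 89) xor 65 = f6 xor 65 = 93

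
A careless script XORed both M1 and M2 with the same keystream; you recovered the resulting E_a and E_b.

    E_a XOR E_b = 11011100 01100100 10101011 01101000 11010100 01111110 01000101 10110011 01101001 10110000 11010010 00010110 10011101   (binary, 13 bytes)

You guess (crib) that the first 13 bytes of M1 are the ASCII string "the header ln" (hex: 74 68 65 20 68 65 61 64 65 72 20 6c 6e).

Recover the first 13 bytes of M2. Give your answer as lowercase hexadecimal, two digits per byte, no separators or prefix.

Since E_a ⊕ E_b = M1 ⊕ M2, XORing with the guessed M1 bytes yields the corresponding M2 bytes: M2 = (E_a ⊕ E_b) ⊕ M1.
220 xor 116 = 168
100 xor 104 =  12
171 xor 101 = 206
104 xor  32 =  72
212 xor 104 = 188
126 xor 101 =  27
 69 xor  97 =  36
179 xor 100 = 215
105 xor 101 =  12
176 xor 114 = 194
210 xor  32 = 242
 22 xor 108 = 122
157 xor 110 = 243

a80cce48bc1b24d70cc2f27af3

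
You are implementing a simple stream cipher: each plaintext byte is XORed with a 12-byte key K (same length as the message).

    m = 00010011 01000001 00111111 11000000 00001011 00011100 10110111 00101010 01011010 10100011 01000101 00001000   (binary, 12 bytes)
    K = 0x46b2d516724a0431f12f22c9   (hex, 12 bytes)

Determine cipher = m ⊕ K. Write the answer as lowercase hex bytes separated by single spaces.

55 f3 ea d6 79 56 b3 1b ab 8c 67 c1

XOR is its own inverse, so applying the key byte-wise gives the result directly.
 19 xor  70 =  85
 65 xor 178 = 243
 63 xor 213 = 234
192 xor  22 = 214
 11 xor 114 = 121
 28 xor  74 =  86
183 xor   4 = 179
 42 xor  49 =  27
 90 xor 241 = 171
163 xor  47 = 140
 69 xor  34 = 103
  8 xor 201 = 193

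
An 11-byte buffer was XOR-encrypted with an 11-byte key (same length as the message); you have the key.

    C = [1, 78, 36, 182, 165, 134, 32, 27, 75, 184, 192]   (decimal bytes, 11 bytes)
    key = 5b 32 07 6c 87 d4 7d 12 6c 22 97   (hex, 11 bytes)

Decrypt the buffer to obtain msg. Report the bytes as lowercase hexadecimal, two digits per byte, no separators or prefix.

XOR is its own inverse, so applying the key byte-wise gives the result directly.
00000001 xor 01011011 = 01011010
01001110 xor 00110010 = 01111100
00100100 xor 00000111 = 00100011
10110110 xor 01101100 = 11011010
10100101 xor 10000111 = 00100010
10000110 xor 11010100 = 01010010
00100000 xor 01111101 = 01011101
00011011 xor 00010010 = 00001001
01001011 xor 01101100 = 00100111
10111000 xor 00100010 = 10011010
11000000 xor 10010111 = 01010111

5a7c23da22525d09279a57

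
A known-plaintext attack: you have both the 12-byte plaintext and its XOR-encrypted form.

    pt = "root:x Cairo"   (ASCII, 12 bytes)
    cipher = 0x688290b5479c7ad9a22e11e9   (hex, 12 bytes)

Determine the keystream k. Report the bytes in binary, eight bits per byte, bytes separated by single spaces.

00011010 11101101 11111111 11000001 01111101 11100100 01011010 10011010 11000011 01000111 01100011 10000110

Since cipher = pt ⊕ k, XORing both sides with pt gives k = pt ⊕ cipher.
72 ⊕ 68 = 1a
6f ⊕ 82 = ed
6f ⊕ 90 = ff
74 ⊕ b5 = c1
3a ⊕ 47 = 7d
78 ⊕ 9c = e4
20 ⊕ 7a = 5a
43 ⊕ d9 = 9a
61 ⊕ a2 = c3
69 ⊕ 2e = 47
72 ⊕ 11 = 63
6f ⊕ e9 = 86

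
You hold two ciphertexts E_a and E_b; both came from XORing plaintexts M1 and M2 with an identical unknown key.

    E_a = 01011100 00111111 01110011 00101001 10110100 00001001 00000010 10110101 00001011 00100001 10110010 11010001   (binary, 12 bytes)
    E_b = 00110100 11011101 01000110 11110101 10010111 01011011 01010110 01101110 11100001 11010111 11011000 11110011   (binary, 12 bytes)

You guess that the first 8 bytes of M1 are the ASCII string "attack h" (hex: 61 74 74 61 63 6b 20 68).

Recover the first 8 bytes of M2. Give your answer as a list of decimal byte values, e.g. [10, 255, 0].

[9, 150, 65, 189, 64, 57, 116, 179]

First, E_a ⊕ E_b = (M1 ⊕ K) ⊕ (M2 ⊕ K) = M1 ⊕ M2, so the key drops out. Then M2 = (M1 ⊕ M2) ⊕ M1 over the first 8 bytes.
byte 0: (5c ⊕ 34) ⊕ 61 = 68 ⊕ 61 = 09
byte 1: (3f ⊕ dd) ⊕ 74 = e2 ⊕ 74 = 96
byte 2: (73 ⊕ 46) ⊕ 74 = 35 ⊕ 74 = 41
byte 3: (29 ⊕ f5) ⊕ 61 = dc ⊕ 61 = bd
byte 4: (b4 ⊕ 97) ⊕ 63 = 23 ⊕ 63 = 40
byte 5: (09 ⊕ 5b) ⊕ 6b = 52 ⊕ 6b = 39
byte 6: (02 ⊕ 56) ⊕ 20 = 54 ⊕ 20 = 74
byte 7: (b5 ⊕ 6e) ⊕ 68 = db ⊕ 68 = b3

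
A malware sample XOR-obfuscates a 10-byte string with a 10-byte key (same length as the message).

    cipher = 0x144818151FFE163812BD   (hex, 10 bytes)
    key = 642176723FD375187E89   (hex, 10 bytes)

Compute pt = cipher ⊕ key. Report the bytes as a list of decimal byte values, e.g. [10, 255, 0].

[112, 105, 110, 103, 32, 45, 99, 32, 108, 52]

byte 0: 00010100 ^ 01100100 = 01110000
byte 1: 01001000 ^ 00100001 = 01101001
byte 2: 00011000 ^ 01110110 = 01101110
byte 3: 00010101 ^ 01110010 = 01100111
byte 4: 00011111 ^ 00111111 = 00100000
byte 5: 11111110 ^ 11010011 = 00101101
byte 6: 00010110 ^ 01110101 = 01100011
byte 7: 00111000 ^ 00011000 = 00100000
byte 8: 00010010 ^ 01111110 = 01101100
byte 9: 10111101 ^ 10001001 = 00110100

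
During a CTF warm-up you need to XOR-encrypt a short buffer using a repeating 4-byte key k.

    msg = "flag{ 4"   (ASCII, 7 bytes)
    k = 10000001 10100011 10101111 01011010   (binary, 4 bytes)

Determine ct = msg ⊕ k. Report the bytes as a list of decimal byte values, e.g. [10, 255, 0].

[231, 207, 206, 61, 250, 131, 155]

The 4-byte key repeats, so the effective keystream is 81 a3 af 5a 81 a3 af.
byte 0: 01100110 xor 10000001 = 11100111
byte 1: 01101100 xor 10100011 = 11001111
byte 2: 01100001 xor 10101111 = 11001110
byte 3: 01100111 xor 01011010 = 00111101
byte 4: 01111011 xor 10000001 = 11111010
byte 5: 00100000 xor 10100011 = 10000011
byte 6: 00110100 xor 10101111 = 10011011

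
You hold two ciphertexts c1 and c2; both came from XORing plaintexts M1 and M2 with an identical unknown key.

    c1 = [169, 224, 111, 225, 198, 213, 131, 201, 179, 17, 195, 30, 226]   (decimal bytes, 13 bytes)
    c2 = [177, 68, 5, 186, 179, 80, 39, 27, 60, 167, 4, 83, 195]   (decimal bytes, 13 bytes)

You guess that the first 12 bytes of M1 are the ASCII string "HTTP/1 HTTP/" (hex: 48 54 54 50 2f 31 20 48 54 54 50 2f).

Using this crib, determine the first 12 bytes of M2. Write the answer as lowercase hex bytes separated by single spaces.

First, c1 ⊕ c2 = (M1 ⊕ K) ⊕ (M2 ⊕ K) = M1 ⊕ M2, so the key drops out. Then M2 = (M1 ⊕ M2) ⊕ M1 over the first 12 bytes.
byte 0: (a9 xor b1) xor 48 = 18 xor 48 = 50
byte 1: (e0 xor 44) xor 54 = a4 xor 54 = f0
byte 2: (6f xor 05) xor 54 = 6a xor 54 = 3e
byte 3: (e1 xor ba) xor 50 = 5b xor 50 = 0b
byte 4: (c6 xor b3) xor 2f = 75 xor 2f = 5a
byte 5: (d5 xor 50) xor 31 = 85 xor 31 = b4
byte 6: (83 xor 27) xor 20 = a4 xor 20 = 84
byte 7: (c9 xor 1b) xor 48 = d2 xor 48 = 9a
byte 8: (b3 xor 3c) xor 54 = 8f xor 54 = db
byte 9: (11 xor a7) xor 54 = b6 xor 54 = e2
byte 10: (c3 xor 04) xor 50 = c7 xor 50 = 97
byte 11: (1e xor 53) xor 2f = 4d xor 2f = 62

50 f0 3e 0b 5a b4 84 9a db e2 97 62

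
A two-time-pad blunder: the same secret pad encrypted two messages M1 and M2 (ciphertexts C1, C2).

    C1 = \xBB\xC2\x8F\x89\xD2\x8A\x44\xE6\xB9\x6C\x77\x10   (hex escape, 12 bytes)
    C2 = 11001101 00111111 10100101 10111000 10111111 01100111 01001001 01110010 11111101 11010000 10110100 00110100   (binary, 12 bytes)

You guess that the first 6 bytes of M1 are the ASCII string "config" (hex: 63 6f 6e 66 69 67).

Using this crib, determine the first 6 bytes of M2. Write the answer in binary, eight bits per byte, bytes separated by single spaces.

00010101 10010010 01000100 01010111 00000100 10001010

First, C1 ⊕ C2 = (M1 ⊕ K) ⊕ (M2 ⊕ K) = M1 ⊕ M2, so the key drops out. Then M2 = (M1 ⊕ M2) ⊕ M1 over the first 6 bytes.
byte 0: (bb XOR cd) XOR 63 = 76 XOR 63 = 15
byte 1: (c2 XOR 3f) XOR 6f = fd XOR 6f = 92
byte 2: (8f XOR a5) XOR 6e = 2a XOR 6e = 44
byte 3: (89 XOR b8) XOR 66 = 31 XOR 66 = 57
byte 4: (d2 XOR bf) XOR 69 = 6d XOR 69 = 04
byte 5: (8a XOR 67) XOR 67 = ed XOR 67 = 8a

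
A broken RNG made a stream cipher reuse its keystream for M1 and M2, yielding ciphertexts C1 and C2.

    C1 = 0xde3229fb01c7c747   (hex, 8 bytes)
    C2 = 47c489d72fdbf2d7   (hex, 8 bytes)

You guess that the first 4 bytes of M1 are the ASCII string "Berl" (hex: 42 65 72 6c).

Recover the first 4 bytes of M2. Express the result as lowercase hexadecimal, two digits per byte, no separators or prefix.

db93d240

First, C1 ⊕ C2 = (M1 ⊕ K) ⊕ (M2 ⊕ K) = M1 ⊕ M2, so the key drops out. Then M2 = (M1 ⊕ M2) ⊕ M1 over the first 4 bytes.
byte 0: (de ^ 47) ^ 42 = 99 ^ 42 = db
byte 1: (32 ^ c4) ^ 65 = f6 ^ 65 = 93
byte 2: (29 ^ 89) ^ 72 = a0 ^ 72 = d2
byte 3: (fb ^ d7) ^ 6c = 2c ^ 6c = 40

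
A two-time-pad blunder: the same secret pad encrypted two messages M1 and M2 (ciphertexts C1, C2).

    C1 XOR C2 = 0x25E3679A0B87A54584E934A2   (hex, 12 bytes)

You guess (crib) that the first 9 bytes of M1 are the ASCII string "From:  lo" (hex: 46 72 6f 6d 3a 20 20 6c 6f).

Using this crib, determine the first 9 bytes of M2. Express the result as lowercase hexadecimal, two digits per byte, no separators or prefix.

Since C1 ⊕ C2 = M1 ⊕ M2, XORing with the guessed M1 bytes yields the corresponding M2 bytes: M2 = (C1 ⊕ C2) ⊕ M1.
25 xor 46 = 63
e3 xor 72 = 91
67 xor 6f = 08
9a xor 6d = f7
0b xor 3a = 31
87 xor 20 = a7
a5 xor 20 = 85
45 xor 6c = 29
84 xor 6f = eb

639108f731a78529eb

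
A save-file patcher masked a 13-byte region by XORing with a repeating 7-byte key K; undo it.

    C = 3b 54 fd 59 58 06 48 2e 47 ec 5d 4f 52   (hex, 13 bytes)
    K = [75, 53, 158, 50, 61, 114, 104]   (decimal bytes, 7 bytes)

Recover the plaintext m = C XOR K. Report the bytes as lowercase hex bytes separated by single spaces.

The 7-byte key repeats, so the effective keystream is 4b 35 9e 32 3d 72 68 4b 35 9e 32 3d 72.
byte 0: 3b xor 4b = 70
byte 1: 54 xor 35 = 61
byte 2: fd xor 9e = 63
byte 3: 59 xor 32 = 6b
byte 4: 58 xor 3d = 65
byte 5: 06 xor 72 = 74
byte 6: 48 xor 68 = 20
byte 7: 2e xor 4b = 65
byte 8: 47 xor 35 = 72
byte 9: ec xor 9e = 72
byte 10: 5d xor 32 = 6f
byte 11: 4f xor 3d = 72
byte 12: 52 xor 72 = 20

70 61 63 6b 65 74 20 65 72 72 6f 72 20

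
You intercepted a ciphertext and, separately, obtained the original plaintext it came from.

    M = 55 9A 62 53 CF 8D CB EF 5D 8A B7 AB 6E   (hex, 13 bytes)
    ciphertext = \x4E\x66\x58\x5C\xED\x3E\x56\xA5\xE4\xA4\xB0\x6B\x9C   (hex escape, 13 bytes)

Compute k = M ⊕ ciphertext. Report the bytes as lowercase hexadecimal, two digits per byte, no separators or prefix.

1bfc3a0f22b39d4ab92e07c0f2

Since ciphertext = M ⊕ k, XORing both sides with M gives k = M ⊕ ciphertext.
55 xor 4e = 1b
9a xor 66 = fc
62 xor 58 = 3a
53 xor 5c = 0f
cf xor ed = 22
8d xor 3e = b3
cb xor 56 = 9d
ef xor a5 = 4a
5d xor e4 = b9
8a xor a4 = 2e
b7 xor b0 = 07
ab xor 6b = c0
6e xor 9c = f2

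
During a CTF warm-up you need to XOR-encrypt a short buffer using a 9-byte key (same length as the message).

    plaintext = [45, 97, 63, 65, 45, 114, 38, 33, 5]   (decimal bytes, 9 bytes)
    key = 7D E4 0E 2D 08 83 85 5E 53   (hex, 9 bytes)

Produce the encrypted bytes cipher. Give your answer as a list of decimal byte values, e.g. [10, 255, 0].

2d ⊕ 7d = 50
61 ⊕ e4 = 85
3f ⊕ 0e = 31
41 ⊕ 2d = 6c
2d ⊕ 08 = 25
72 ⊕ 83 = f1
26 ⊕ 85 = a3
21 ⊕ 5e = 7f
05 ⊕ 53 = 56

[80, 133, 49, 108, 37, 241, 163, 127, 86]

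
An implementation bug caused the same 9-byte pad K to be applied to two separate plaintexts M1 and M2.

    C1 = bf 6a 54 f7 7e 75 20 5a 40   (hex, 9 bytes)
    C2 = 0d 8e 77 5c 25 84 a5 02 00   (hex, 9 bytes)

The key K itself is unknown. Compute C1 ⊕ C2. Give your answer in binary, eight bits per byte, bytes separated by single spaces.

C1 ⊕ C2 = (M1 ⊕ K) ⊕ (M2 ⊕ K) = M1 ⊕ M2 — the shared key cancels under XOR.
byte 0: 191 xor  13 = 178
byte 1: 106 xor 142 = 228
byte 2:  84 xor 119 =  35
byte 3: 247 xor  92 = 171
byte 4: 126 xor  37 =  91
byte 5: 117 xor 132 = 241
byte 6:  32 xor 165 = 133
byte 7:  90 xor   2 =  88
byte 8:  64 xor   0 =  64

10110010 11100100 00100011 10101011 01011011 11110001 10000101 01011000 01000000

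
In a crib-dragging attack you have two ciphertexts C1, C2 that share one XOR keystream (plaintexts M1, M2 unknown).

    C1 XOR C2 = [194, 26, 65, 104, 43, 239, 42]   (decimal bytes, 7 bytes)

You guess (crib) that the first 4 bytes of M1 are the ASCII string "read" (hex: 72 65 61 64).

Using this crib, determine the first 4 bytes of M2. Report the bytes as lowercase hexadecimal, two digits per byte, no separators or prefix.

b07f200c

Since C1 ⊕ C2 = M1 ⊕ M2, XORing with the guessed M1 bytes yields the corresponding M2 bytes: M2 = (C1 ⊕ C2) ⊕ M1.
byte 0: c2 ⊕ 72 = b0
byte 1: 1a ⊕ 65 = 7f
byte 2: 41 ⊕ 61 = 20
byte 3: 68 ⊕ 64 = 0c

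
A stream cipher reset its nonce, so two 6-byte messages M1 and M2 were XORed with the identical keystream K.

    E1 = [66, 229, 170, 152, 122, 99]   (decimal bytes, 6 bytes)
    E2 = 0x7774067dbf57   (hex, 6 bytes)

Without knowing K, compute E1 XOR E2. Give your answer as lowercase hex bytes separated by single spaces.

35 91 ac e5 c5 34

E1 ⊕ E2 = (M1 ⊕ K) ⊕ (M2 ⊕ K) = M1 ⊕ M2 — the shared key cancels under XOR.
42 XOR 77 = 35
e5 XOR 74 = 91
aa XOR 06 = ac
98 XOR 7d = e5
7a XOR bf = c5
63 XOR 57 = 34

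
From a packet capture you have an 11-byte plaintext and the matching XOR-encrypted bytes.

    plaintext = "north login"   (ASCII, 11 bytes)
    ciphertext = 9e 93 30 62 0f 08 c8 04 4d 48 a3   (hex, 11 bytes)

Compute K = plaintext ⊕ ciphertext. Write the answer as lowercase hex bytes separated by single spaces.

Since ciphertext = plaintext ⊕ K, XORing both sides with plaintext gives K = plaintext ⊕ ciphertext.
byte 0: 110 ⊕ 158 = 240
byte 1: 111 ⊕ 147 = 252
byte 2: 114 ⊕  48 =  66
byte 3: 116 ⊕  98 =  22
byte 4: 104 ⊕  15 = 103
byte 5:  32 ⊕   8 =  40
byte 6: 108 ⊕ 200 = 164
byte 7: 111 ⊕   4 = 107
byte 8: 103 ⊕  77 =  42
byte 9: 105 ⊕  72 =  33
byte 10: 110 ⊕ 163 = 205

f0 fc 42 16 67 28 a4 6b 2a 21 cd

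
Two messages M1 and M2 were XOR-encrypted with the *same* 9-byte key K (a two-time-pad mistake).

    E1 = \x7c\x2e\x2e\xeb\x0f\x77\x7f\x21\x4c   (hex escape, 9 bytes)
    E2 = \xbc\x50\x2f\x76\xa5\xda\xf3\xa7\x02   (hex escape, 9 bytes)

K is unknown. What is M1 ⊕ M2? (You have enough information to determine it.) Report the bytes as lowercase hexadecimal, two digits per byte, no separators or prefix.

E1 ⊕ E2 = (M1 ⊕ K) ⊕ (M2 ⊕ K) = M1 ⊕ M2 — the shared key cancels under XOR.
byte 0: 7c xor bc = c0
byte 1: 2e xor 50 = 7e
byte 2: 2e xor 2f = 01
byte 3: eb xor 76 = 9d
byte 4: 0f xor a5 = aa
byte 5: 77 xor da = ad
byte 6: 7f xor f3 = 8c
byte 7: 21 xor a7 = 86
byte 8: 4c xor 02 = 4e

c07e019daaad8c864e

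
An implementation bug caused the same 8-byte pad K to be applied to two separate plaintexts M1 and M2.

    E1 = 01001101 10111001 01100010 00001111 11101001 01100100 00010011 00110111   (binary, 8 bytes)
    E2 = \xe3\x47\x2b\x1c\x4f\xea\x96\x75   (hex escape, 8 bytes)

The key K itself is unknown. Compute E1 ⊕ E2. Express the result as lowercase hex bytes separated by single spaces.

E1 ⊕ E2 = (M1 ⊕ K) ⊕ (M2 ⊕ K) = M1 ⊕ M2 — the shared key cancels under XOR.
4d ⊕ e3 = ae
b9 ⊕ 47 = fe
62 ⊕ 2b = 49
0f ⊕ 1c = 13
e9 ⊕ 4f = a6
64 ⊕ ea = 8e
13 ⊕ 96 = 85
37 ⊕ 75 = 42

ae fe 49 13 a6 8e 85 42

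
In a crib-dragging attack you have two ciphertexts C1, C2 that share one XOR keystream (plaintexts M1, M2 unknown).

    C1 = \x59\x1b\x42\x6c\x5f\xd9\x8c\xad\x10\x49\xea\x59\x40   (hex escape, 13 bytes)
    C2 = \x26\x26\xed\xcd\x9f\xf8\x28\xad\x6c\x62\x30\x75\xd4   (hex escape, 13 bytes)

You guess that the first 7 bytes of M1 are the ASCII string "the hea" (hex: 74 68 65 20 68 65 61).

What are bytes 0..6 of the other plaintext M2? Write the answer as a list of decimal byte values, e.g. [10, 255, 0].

First, C1 ⊕ C2 = (M1 ⊕ K) ⊕ (M2 ⊕ K) = M1 ⊕ M2, so the key drops out. Then M2 = (M1 ⊕ M2) ⊕ M1 over the first 7 bytes.
byte 0: (59 ⊕ 26) ⊕ 74 = 7f ⊕ 74 = 0b
byte 1: (1b ⊕ 26) ⊕ 68 = 3d ⊕ 68 = 55
byte 2: (42 ⊕ ed) ⊕ 65 = af ⊕ 65 = ca
byte 3: (6c ⊕ cd) ⊕ 20 = a1 ⊕ 20 = 81
byte 4: (5f ⊕ 9f) ⊕ 68 = c0 ⊕ 68 = a8
byte 5: (d9 ⊕ f8) ⊕ 65 = 21 ⊕ 65 = 44
byte 6: (8c ⊕ 28) ⊕ 61 = a4 ⊕ 61 = c5

[11, 85, 202, 129, 168, 68, 197]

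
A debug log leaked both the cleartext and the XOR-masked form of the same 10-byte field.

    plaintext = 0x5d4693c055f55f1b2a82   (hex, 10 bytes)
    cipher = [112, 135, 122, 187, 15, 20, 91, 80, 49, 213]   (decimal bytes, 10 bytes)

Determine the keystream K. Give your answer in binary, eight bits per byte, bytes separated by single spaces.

Since cipher = plaintext ⊕ K, XORing both sides with plaintext gives K = plaintext ⊕ cipher.
5d XOR 70 = 2d
46 XOR 87 = c1
93 XOR 7a = e9
c0 XOR bb = 7b
55 XOR 0f = 5a
f5 XOR 14 = e1
5f XOR 5b = 04
1b XOR 50 = 4b
2a XOR 31 = 1b
82 XOR d5 = 57

00101101 11000001 11101001 01111011 01011010 11100001 00000100 01001011 00011011 01010111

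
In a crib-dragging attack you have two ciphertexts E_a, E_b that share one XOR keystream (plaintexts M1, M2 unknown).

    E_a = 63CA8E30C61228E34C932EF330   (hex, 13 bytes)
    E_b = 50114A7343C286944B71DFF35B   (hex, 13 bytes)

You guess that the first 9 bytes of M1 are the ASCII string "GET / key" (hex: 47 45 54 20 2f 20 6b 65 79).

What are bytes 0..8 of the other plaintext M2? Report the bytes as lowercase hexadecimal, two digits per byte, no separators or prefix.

First, E_a ⊕ E_b = (M1 ⊕ K) ⊕ (M2 ⊕ K) = M1 ⊕ M2, so the key drops out. Then M2 = (M1 ⊕ M2) ⊕ M1 over the first 9 bytes.
byte 0: (63 ^ 50) ^ 47 = 33 ^ 47 = 74
byte 1: (ca ^ 11) ^ 45 = db ^ 45 = 9e
byte 2: (8e ^ 4a) ^ 54 = c4 ^ 54 = 90
byte 3: (30 ^ 73) ^ 20 = 43 ^ 20 = 63
byte 4: (c6 ^ 43) ^ 2f = 85 ^ 2f = aa
byte 5: (12 ^ c2) ^ 20 = d0 ^ 20 = f0
byte 6: (28 ^ 86) ^ 6b = ae ^ 6b = c5
byte 7: (e3 ^ 94) ^ 65 = 77 ^ 65 = 12
byte 8: (4c ^ 4b) ^ 79 = 07 ^ 79 = 7e

749e9063aaf0c5127e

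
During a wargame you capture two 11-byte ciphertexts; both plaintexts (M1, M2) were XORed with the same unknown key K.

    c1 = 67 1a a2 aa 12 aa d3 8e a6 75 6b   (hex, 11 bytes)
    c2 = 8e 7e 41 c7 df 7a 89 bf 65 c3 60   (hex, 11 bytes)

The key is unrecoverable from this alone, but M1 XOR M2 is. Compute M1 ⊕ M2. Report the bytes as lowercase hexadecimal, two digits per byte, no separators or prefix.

c1 ⊕ c2 = (M1 ⊕ K) ⊕ (M2 ⊕ K) = M1 ⊕ M2 — the shared key cancels under XOR.
01100111 XOR 10001110 = 11101001
00011010 XOR 01111110 = 01100100
10100010 XOR 01000001 = 11100011
10101010 XOR 11000111 = 01101101
00010010 XOR 11011111 = 11001101
10101010 XOR 01111010 = 11010000
11010011 XOR 10001001 = 01011010
10001110 XOR 10111111 = 00110001
10100110 XOR 01100101 = 11000011
01110101 XOR 11000011 = 10110110
01101011 XOR 01100000 = 00001011

e964e36dcdd05a31c3b60b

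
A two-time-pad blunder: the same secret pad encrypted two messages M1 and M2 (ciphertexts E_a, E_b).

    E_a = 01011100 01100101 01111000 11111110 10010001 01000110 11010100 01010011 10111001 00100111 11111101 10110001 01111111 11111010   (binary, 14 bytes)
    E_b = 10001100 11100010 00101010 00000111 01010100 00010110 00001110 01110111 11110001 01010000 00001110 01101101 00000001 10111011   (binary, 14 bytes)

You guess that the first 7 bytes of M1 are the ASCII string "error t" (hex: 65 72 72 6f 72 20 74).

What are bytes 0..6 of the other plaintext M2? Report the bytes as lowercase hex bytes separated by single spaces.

First, E_a ⊕ E_b = (M1 ⊕ K) ⊕ (M2 ⊕ K) = M1 ⊕ M2, so the key drops out. Then M2 = (M1 ⊕ M2) ⊕ M1 over the first 7 bytes.
byte 0: (5c ⊕ 8c) ⊕ 65 = d0 ⊕ 65 = b5
byte 1: (65 ⊕ e2) ⊕ 72 = 87 ⊕ 72 = f5
byte 2: (78 ⊕ 2a) ⊕ 72 = 52 ⊕ 72 = 20
byte 3: (fe ⊕ 07) ⊕ 6f = f9 ⊕ 6f = 96
byte 4: (91 ⊕ 54) ⊕ 72 = c5 ⊕ 72 = b7
byte 5: (46 ⊕ 16) ⊕ 20 = 50 ⊕ 20 = 70
byte 6: (d4 ⊕ 0e) ⊕ 74 = da ⊕ 74 = ae

b5 f5 20 96 b7 70 ae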